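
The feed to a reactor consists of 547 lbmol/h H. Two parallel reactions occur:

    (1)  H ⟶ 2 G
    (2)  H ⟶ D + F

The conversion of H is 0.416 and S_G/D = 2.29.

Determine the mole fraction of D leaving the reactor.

Conversion of H: H consumed = 0.416 × 547 = 227.6 lbmol/h = 1ξ₁ + 1ξ₂.
Selectivity: 2ξ₁ / (1ξ₂) = 2.29 → ξ₁ = 1.145 ξ₂.
Substitute: (1·1.145 + 1) ξ₂ = 227.6 → ξ₂ = 106.1 lbmol/h, ξ₁ = 121.5 lbmol/h.
Outlet amounts (n = n₀ + Σ ν·ξ):
  H: 547 − 1(121.5) − 1(106.1) = 319.4
  G: 0 + 2(121.5) = 242.9
  D: 0 + 1(106.1) = 106.1
  F: 0 + 1(106.1) = 106.1
Total out = 774.6 lbmol/h; y_D = 106.1 / 774.6 = 0.137.

0.137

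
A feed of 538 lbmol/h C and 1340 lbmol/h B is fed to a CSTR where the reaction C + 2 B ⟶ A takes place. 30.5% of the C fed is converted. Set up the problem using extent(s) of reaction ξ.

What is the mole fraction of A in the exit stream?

0.106

C reacted = 0.305 × 538 = 164.1 lbmol/h; ν_C = −1, so ξ = 164.1/1 = 164.1 lbmol/h.
Outlet amounts (n = n₀ + ν ξ):
  C: 538 − 1(164.1) = 373.9
  B: 1340 − 2(164.1) = 1012
  A: 0 + 1(164.1) = 164.1
Total out = 1550 lbmol/h; y_A = 164.1 / 1550 = 0.1059.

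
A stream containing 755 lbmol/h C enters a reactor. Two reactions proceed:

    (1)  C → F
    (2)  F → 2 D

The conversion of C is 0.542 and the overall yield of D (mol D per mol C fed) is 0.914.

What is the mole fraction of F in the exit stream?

0.0583

Conversion of C: C consumed = 1ξ₁ = 0.542 × 755 → ξ₁ = 409.2 lbmol/h.
Yield of D: 2ξ₂ / 755 = 0.914 → ξ₂ = 345 lbmol/h.
Outlet amounts (n = n₀ + Σ ν·ξ):
  C: 755 − 1(409.2) = 345.8
  F: 0 + 1(409.2) − 1(345) = 64.18
  D: 0 + 2(345) = 690.1
Total out = 1100 lbmol/h; y_F = 64.18 / 1100 = 0.05834.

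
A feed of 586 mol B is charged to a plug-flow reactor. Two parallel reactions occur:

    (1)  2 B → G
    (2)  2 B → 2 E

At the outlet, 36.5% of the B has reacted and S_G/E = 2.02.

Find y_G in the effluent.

0.171

Conversion of B: B consumed = 0.365 × 586 = 213.9 mol = 2ξ₁ + 2ξ₂.
Selectivity: 1ξ₁ / (2ξ₂) = 2.02 → ξ₁ = 4.04 ξ₂.
Substitute: (2·4.04 + 2) ξ₂ = 213.9 → ξ₂ = 21.22 mol, ξ₁ = 85.73 mol.
Outlet amounts (n = n₀ + Σ ν·ξ):
  B: 586 − 2(85.73) − 2(21.22) = 372.1
  G: 0 + 1(85.73) = 85.73
  E: 0 + 2(21.22) = 42.44
Total out = 500.3 mol; y_G = 85.73 / 500.3 = 0.1714.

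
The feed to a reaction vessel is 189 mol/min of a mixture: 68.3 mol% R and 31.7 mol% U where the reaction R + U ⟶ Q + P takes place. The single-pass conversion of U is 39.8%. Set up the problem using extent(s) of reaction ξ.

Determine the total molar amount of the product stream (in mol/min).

U reacted = 0.398 × 59.91 = 23.85 mol/min; ν_U = −1, so ξ = 23.85/1 = 23.85 mol/min.
Outlet amounts (n = n₀ + ν ξ):
  R: 129.1 − 1(23.85) = 105.2
  U: 59.91 − 1(23.85) = 36.07
  Q: 0 + 1(23.85) = 23.85
  P: 0 + 1(23.85) = 23.85
Total out = 105.2 + 36.07 + 23.85 + 23.85 = 189 mol/min.

189 mol/min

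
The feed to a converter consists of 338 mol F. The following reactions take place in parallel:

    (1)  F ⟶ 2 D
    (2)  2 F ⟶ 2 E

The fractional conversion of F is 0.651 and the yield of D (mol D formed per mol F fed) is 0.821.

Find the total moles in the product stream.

477 mol

Yield of D: 2ξ₁ / 338 = 0.821 → ξ₁ = 138.7 mol.
Conversion of F: 1ξ₁ + 2ξ₂ = 0.651 × 338 = 220 → ξ₂ = 40.64 mol.
Outlet amounts (n = n₀ + Σ ν·ξ):
  F: 338 − 1(138.7) − 2(40.64) = 118
  D: 0 + 2(138.7) = 277.5
  E: 0 + 2(40.64) = 81.29
Total out = 118 + 277.5 + 81.29 = 476.7 mol.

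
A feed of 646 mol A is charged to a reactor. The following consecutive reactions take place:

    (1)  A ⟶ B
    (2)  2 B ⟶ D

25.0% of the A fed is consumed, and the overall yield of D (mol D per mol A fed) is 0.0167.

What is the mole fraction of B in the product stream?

0.22

Conversion of A: A consumed = 1ξ₁ = 0.25 × 646 → ξ₁ = 161.5 mol.
Yield of D: 1ξ₂ / 646 = 0.0167 → ξ₂ = 10.79 mol.
Outlet amounts (n = n₀ + Σ ν·ξ):
  A: 646 − 1(161.5) = 484.5
  B: 0 + 1(161.5) − 2(10.79) = 139.9
  D: 0 + 1(10.79) = 10.79
Total out = 635.2 mol; y_B = 139.9 / 635.2 = 0.2203.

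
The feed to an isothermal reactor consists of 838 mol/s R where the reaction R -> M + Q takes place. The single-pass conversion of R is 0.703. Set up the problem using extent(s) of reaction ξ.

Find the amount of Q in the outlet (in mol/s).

589 mol/s

R reacted = 0.703 × 838 = 589.1 mol/s; ν_R = −1, so ξ = 589.1/1 = 589.1 mol/s.
Outlet amounts (n = n₀ + ν ξ):
  R: 838 − 1(589.1) = 248.9
  M: 0 + 1(589.1) = 589.1
  Q: 0 + 1(589.1) = 589.1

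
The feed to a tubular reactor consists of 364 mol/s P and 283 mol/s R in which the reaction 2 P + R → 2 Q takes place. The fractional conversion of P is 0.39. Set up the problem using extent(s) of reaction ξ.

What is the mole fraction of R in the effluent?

P reacted = 0.39 × 364 = 142 mol/s; ν_P = −2, so ξ = 142/2 = 70.98 mol/s.
Outlet amounts (n = n₀ + ν ξ):
  P: 364 − 2(70.98) = 222
  R: 283 − 1(70.98) = 212
  Q: 0 + 2(70.98) = 142
Total out = 576 mol/s; y_R = 212 / 576 = 0.3681.

0.368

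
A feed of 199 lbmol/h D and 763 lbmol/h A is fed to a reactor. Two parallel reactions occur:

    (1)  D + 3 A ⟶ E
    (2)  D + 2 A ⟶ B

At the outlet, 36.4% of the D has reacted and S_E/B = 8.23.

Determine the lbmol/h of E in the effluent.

64.6 lbmol/h

Conversion of D: D consumed = 0.364 × 199 = 72.44 lbmol/h = 1ξ₁ + 1ξ₂.
Selectivity: 1ξ₁ / (1ξ₂) = 8.23 → ξ₁ = 8.23 ξ₂.
Substitute: (1·8.23 + 1) ξ₂ = 72.44 → ξ₂ = 7.848 lbmol/h, ξ₁ = 64.59 lbmol/h.
Outlet amounts (n = n₀ + Σ ν·ξ):
  D: 199 − 1(64.59) − 1(7.848) = 126.6
  A: 763 − 3(64.59) − 2(7.848) = 553.5
  E: 0 + 1(64.59) = 64.59
  B: 0 + 1(7.848) = 7.848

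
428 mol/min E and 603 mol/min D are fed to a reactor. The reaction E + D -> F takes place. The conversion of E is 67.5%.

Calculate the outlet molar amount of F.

E reacted = 0.675 × 428 = 288.9 mol/min; ν_E = −1, so ξ = 288.9/1 = 288.9 mol/min.
Outlet amounts (n = n₀ + ν ξ):
  E: 428 − 1(288.9) = 139.1
  D: 603 − 1(288.9) = 314.1
  F: 0 + 1(288.9) = 288.9

289 mol/min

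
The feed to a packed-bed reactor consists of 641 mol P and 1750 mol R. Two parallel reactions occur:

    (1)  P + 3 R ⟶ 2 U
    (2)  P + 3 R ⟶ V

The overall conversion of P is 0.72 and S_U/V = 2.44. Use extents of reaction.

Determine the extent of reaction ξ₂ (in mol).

Conversion of P: P consumed = 0.72 × 641 = 461.5 mol = 1ξ₁ + 1ξ₂.
Selectivity: 2ξ₁ / (1ξ₂) = 2.44 → ξ₁ = 1.22 ξ₂.
Substitute: (1·1.22 + 1) ξ₂ = 461.5 → ξ₂ = 207.9 mol, ξ₁ = 253.6 mol.
Outlet amounts (n = n₀ + Σ ν·ξ):
  P: 641 − 1(253.6) − 1(207.9) = 179.5
  R: 1750 − 3(253.6) − 3(207.9) = 365.4
  U: 0 + 2(253.6) = 507.3
  V: 0 + 1(207.9) = 207.9

ξ₂ = 208 mol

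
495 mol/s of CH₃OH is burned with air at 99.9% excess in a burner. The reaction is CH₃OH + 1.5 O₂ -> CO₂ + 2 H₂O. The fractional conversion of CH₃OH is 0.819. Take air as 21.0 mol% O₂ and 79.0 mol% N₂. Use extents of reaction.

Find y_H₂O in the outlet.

Stoichiometric O₂ = 1.5 × 495 = 742.5 mol/s; O₂ fed = 742.5 × 1.999 = 1484 mol/s.
N₂ fed = 1484 × 79/21 = 5584 mol/s.
Fuel reacted = 0.819 × 495 → ξ = 405.4 mol/s.
Outlet (n = n₀ + ν ξ):
  CH₃OH: 495 − 1(405.4) = 89.6
  O₂: 1484 − 1.5(405.4) = 876.2
  N₂: 5584 (inert)
  CO₂: 0 + 1(405.4) = 405.4
  H₂O: 0 + 2(405.4) = 810.8
Total out = 7766 mol/s; y_H₂O = 810.8 / 7766 = 0.1044.

0.104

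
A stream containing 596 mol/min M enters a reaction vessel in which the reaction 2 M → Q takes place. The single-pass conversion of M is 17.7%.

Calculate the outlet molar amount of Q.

M reacted = 0.177 × 596 = 105.5 mol/min; ν_M = −2, so ξ = 105.5/2 = 52.75 mol/min.
Outlet amounts (n = n₀ + ν ξ):
  M: 596 − 2(52.75) = 490.5
  Q: 0 + 1(52.75) = 52.75

52.7 mol/min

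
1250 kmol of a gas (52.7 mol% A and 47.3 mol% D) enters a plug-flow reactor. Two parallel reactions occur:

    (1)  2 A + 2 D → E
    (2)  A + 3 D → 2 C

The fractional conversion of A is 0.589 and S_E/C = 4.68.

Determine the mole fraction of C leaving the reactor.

0.0598

Conversion of A: A consumed = 0.589 × 658.8 = 388 kmol = 2ξ₁ + 1ξ₂.
Selectivity: 1ξ₁ / (2ξ₂) = 4.68 → ξ₁ = 9.36 ξ₂.
Substitute: (2·9.36 + 1) ξ₂ = 388 → ξ₂ = 19.68 kmol, ξ₁ = 184.2 kmol.
Outlet amounts (n = n₀ + Σ ν·ξ):
  A: 658.8 − 2(184.2) − 1(19.68) = 270.7
  D: 591.2 − 2(184.2) − 3(19.68) = 163.9
  E: 0 + 1(184.2) = 184.2
  C: 0 + 2(19.68) = 39.35
Total out = 658.2 kmol; y_C = 39.35 / 658.2 = 0.05979.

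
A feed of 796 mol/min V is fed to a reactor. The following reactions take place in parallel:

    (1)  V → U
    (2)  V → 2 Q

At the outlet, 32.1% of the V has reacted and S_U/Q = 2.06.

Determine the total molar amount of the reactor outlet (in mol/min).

Conversion of V: V consumed = 0.321 × 796 = 255.5 mol/min = 1ξ₁ + 1ξ₂.
Selectivity: 1ξ₁ / (2ξ₂) = 2.06 → ξ₁ = 4.12 ξ₂.
Substitute: (1·4.12 + 1) ξ₂ = 255.5 → ξ₂ = 49.91 mol/min, ξ₁ = 205.6 mol/min.
Outlet amounts (n = n₀ + Σ ν·ξ):
  V: 796 − 1(205.6) − 1(49.91) = 540.5
  U: 0 + 1(205.6) = 205.6
  Q: 0 + 2(49.91) = 99.81
Total out = 540.5 + 205.6 + 99.81 = 845.9 mol/min.

846 mol/min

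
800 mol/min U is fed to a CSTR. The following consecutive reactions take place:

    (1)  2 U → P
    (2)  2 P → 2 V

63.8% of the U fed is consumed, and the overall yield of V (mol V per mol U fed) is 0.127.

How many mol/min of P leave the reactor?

154 mol/min

Conversion of U: U consumed = 2ξ₁ = 0.638 × 800 → ξ₁ = 255.2 mol/min.
Yield of V: 2ξ₂ / 800 = 0.127 → ξ₂ = 50.8 mol/min.
Outlet amounts (n = n₀ + Σ ν·ξ):
  U: 800 − 2(255.2) = 289.6
  P: 0 + 1(255.2) − 2(50.8) = 153.6
  V: 0 + 2(50.8) = 101.6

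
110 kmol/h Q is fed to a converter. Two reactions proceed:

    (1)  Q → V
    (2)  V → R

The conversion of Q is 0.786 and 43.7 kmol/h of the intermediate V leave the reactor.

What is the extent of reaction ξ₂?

Conversion of Q: Q consumed = 1ξ₁ = 0.786 × 110 → ξ₁ = 86.46 kmol/h.
V balance: n_V = 0 + 1ξ₁ − 1ξ₂ = 43.7 → ξ₂ = (1·86.46 − 43.7)/1 = 42.76 kmol/h.
Outlet amounts (n = n₀ + Σ ν·ξ):
  Q: 110 − 1(86.46) = 23.54
  V: 0 + 1(86.46) − 1(42.76) = 43.7
  R: 0 + 1(42.76) = 42.76

ξ₂ = 42.8 kmol/h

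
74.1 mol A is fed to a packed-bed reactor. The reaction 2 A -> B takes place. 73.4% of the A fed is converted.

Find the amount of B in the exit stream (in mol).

27.2 mol

A reacted = 0.734 × 74.1 = 54.39 mol; ν_A = −2, so ξ = 54.39/2 = 27.19 mol.
Outlet amounts (n = n₀ + ν ξ):
  A: 74.1 − 2(27.19) = 19.71
  B: 0 + 1(27.19) = 27.19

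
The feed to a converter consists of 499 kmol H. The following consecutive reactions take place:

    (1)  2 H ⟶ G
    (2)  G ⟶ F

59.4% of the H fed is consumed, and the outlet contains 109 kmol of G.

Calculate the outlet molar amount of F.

39.2 kmol

Conversion of H: H consumed = 2ξ₁ = 0.594 × 499 → ξ₁ = 148.2 kmol.
G balance: n_G = 0 + 1ξ₁ − 1ξ₂ = 109 → ξ₂ = (1·148.2 − 109)/1 = 39.2 kmol.
Outlet amounts (n = n₀ + Σ ν·ξ):
  H: 499 − 2(148.2) = 202.6
  G: 0 + 1(148.2) − 1(39.2) = 109
  F: 0 + 1(39.2) = 39.2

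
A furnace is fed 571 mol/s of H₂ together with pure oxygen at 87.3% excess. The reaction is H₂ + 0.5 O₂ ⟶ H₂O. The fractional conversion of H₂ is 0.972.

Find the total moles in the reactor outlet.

Stoichiometric O₂ = 0.5 × 571 = 285.5 mol/s; O₂ fed = 285.5 × 1.873 = 534.7 mol/s.
Fuel reacted = 0.972 × 571 → ξ = 555 mol/s.
Outlet (n = n₀ + ν ξ):
  H₂: 571 − 1(555) = 15.99
  O₂: 534.7 − 0.5(555) = 257.2
  H₂O: 0 + 1(555) = 555
Total out = 15.99 + 257.2 + 555 = 828.2 mol/s.

828 mol/s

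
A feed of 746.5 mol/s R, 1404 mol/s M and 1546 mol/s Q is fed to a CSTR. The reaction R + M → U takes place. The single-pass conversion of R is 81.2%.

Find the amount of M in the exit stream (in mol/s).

798 mol/s

R reacted = 0.812 × 746.5 = 606.2 mol/s; ν_R = −1, so ξ = 606.2/1 = 606.2 mol/s.
Outlet amounts (n = n₀ + ν ξ):
  R: 746.5 − 1(606.2) = 140.3
  M: 1404 − 1(606.2) = 797.8
  U: 0 + 1(606.2) = 606.2
  Q: 1546 (inert)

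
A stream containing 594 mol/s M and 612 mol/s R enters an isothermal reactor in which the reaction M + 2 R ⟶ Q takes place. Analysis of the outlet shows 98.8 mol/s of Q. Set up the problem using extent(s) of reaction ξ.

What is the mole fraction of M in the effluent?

For Q: n = n₀ + 1ξ → 98.8 = 0 + 1ξ, giving ξ = 98.8 mol/s.
Outlet amounts (n = n₀ + ν ξ):
  M: 594 − 1(98.8) = 495.2
  R: 612 − 2(98.8) = 414.4
  Q: 0 + 1(98.8) = 98.8
Total out = 1008 mol/s; y_M = 495.2 / 1008 = 0.4911.

0.491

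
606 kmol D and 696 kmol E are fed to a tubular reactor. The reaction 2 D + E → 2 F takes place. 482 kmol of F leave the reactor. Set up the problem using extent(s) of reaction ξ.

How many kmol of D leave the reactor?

For F: n = n₀ + 2ξ → 482 = 0 + 2ξ, giving ξ = 241 kmol.
Outlet amounts (n = n₀ + ν ξ):
  D: 606 − 2(241) = 124
  E: 696 − 1(241) = 455
  F: 0 + 2(241) = 482

124 kmol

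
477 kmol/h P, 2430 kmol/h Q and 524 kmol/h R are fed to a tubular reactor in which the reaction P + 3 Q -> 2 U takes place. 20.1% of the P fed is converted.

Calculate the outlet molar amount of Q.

2140 kmol/h

P reacted = 0.201 × 477 = 95.88 kmol/h; ν_P = −1, so ξ = 95.88/1 = 95.88 kmol/h.
Outlet amounts (n = n₀ + ν ξ):
  P: 477 − 1(95.88) = 381.1
  Q: 2430 − 3(95.88) = 2142
  U: 0 + 2(95.88) = 191.8
  R: 524 (inert)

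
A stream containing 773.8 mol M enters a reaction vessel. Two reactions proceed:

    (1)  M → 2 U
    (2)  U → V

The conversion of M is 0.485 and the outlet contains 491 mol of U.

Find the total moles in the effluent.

1150 mol

Conversion of M: M consumed = 1ξ₁ = 0.485 × 773.8 → ξ₁ = 375.3 mol.
U balance: n_U = 0 + 2ξ₁ − 1ξ₂ = 491 → ξ₂ = (2·375.3 − 491)/1 = 259.6 mol.
Outlet amounts (n = n₀ + Σ ν·ξ):
  M: 773.8 − 1(375.3) = 398.5
  U: 0 + 2(375.3) − 1(259.6) = 491
  V: 0 + 1(259.6) = 259.6
Total out = 398.5 + 491 + 259.6 = 1149 mol.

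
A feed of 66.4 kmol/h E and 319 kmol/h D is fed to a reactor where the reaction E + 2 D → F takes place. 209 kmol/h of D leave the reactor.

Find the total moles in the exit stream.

For D: n = n₀ − 2ξ → 209 = 319 − 2ξ, giving ξ = 55 kmol/h.
Outlet amounts (n = n₀ + ν ξ):
  E: 66.4 − 1(55) = 11.4
  D: 319 − 2(55) = 209
  F: 0 + 1(55) = 55
Total out = 11.4 + 209 + 55 = 275.4 kmol/h.

275 kmol/h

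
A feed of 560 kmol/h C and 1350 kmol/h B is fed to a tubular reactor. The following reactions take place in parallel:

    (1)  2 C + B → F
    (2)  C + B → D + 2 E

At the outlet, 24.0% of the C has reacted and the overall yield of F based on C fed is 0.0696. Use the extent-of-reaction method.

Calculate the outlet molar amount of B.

Yield of F: 1ξ₁ / 560 = 0.0696 → ξ₁ = 38.98 kmol/h.
Conversion of C: 2ξ₁ + 1ξ₂ = 0.24 × 560 = 134.4 → ξ₂ = 56.45 kmol/h.
Outlet amounts (n = n₀ + Σ ν·ξ):
  C: 560 − 2(38.98) − 1(56.45) = 425.6
  B: 1350 − 1(38.98) − 1(56.45) = 1255
  F: 0 + 1(38.98) = 38.98
  D: 0 + 1(56.45) = 56.45
  E: 0 + 2(56.45) = 112.9

1250 kmol/h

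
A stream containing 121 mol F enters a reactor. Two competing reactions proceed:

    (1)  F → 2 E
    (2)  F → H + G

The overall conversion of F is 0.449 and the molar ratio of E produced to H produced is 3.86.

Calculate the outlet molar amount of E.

71.6 mol

Conversion of F: F consumed = 0.449 × 121 = 54.33 mol = 1ξ₁ + 1ξ₂.
Selectivity: 2ξ₁ / (1ξ₂) = 3.86 → ξ₁ = 1.93 ξ₂.
Substitute: (1·1.93 + 1) ξ₂ = 54.33 → ξ₂ = 18.54 mol, ξ₁ = 35.79 mol.
Outlet amounts (n = n₀ + Σ ν·ξ):
  F: 121 − 1(35.79) − 1(18.54) = 66.67
  E: 0 + 2(35.79) = 71.57
  H: 0 + 1(18.54) = 18.54
  G: 0 + 1(18.54) = 18.54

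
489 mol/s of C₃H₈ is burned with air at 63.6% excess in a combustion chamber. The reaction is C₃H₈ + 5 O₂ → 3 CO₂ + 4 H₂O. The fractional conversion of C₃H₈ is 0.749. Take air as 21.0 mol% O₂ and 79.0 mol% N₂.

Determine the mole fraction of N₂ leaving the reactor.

0.756

Stoichiometric O₂ = 5 × 489 = 2445 mol/s; O₂ fed = 2445 × 1.636 = 4000 mol/s.
N₂ fed = 4000 × 79/21 = 15050 mol/s.
Fuel reacted = 0.749 × 489 → ξ = 366.3 mol/s.
Outlet (n = n₀ + ν ξ):
  C₃H₈: 489 − 1(366.3) = 122.7
  O₂: 4000 − 5(366.3) = 2169
  N₂: 15050 (inert)
  CO₂: 0 + 3(366.3) = 1099
  H₂O: 0 + 4(366.3) = 1465
Total out = 19900 mol/s; y_N₂ = 15050 / 19900 = 0.7561.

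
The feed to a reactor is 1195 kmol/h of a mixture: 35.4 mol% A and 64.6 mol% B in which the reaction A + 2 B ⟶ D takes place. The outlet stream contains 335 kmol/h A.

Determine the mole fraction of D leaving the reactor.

For A: n = n₀ − 1ξ → 335 = 423 − 1ξ, giving ξ = 88.03 kmol/h.
Outlet amounts (n = n₀ + ν ξ):
  A: 423 − 1(88.03) = 335
  B: 772 − 2(88.03) = 595.9
  D: 0 + 1(88.03) = 88.03
Total out = 1019 kmol/h; y_D = 88.03 / 1019 = 0.08639.

0.0864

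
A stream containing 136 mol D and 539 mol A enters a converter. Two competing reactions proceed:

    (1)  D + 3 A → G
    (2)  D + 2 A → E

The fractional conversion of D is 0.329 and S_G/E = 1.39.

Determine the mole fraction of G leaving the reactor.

Conversion of D: D consumed = 0.329 × 136 = 44.74 mol = 1ξ₁ + 1ξ₂.
Selectivity: 1ξ₁ / (1ξ₂) = 1.39 → ξ₁ = 1.39 ξ₂.
Substitute: (1·1.39 + 1) ξ₂ = 44.74 → ξ₂ = 18.72 mol, ξ₁ = 26.02 mol.
Outlet amounts (n = n₀ + Σ ν·ξ):
  D: 136 − 1(26.02) − 1(18.72) = 91.26
  A: 539 − 3(26.02) − 2(18.72) = 423.5
  G: 0 + 1(26.02) = 26.02
  E: 0 + 1(18.72) = 18.72
Total out = 559.5 mol; y_G = 26.02 / 559.5 = 0.04651.

0.0465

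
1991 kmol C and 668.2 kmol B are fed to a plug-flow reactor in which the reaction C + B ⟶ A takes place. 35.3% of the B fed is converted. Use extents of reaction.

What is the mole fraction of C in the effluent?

0.724

B reacted = 0.353 × 668.2 = 235.9 kmol; ν_B = −1, so ξ = 235.9/1 = 235.9 kmol.
Outlet amounts (n = n₀ + ν ξ):
  C: 1991 − 1(235.9) = 1755
  B: 668.2 − 1(235.9) = 432.3
  A: 0 + 1(235.9) = 235.9
Total out = 2423 kmol; y_C = 1755 / 2423 = 0.7243.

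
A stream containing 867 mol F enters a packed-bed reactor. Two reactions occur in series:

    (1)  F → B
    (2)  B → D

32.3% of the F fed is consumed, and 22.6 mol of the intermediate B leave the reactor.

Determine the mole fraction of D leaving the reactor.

0.297

Conversion of F: F consumed = 1ξ₁ = 0.323 × 867 → ξ₁ = 280 mol.
B balance: n_B = 0 + 1ξ₁ − 1ξ₂ = 22.6 → ξ₂ = (1·280 − 22.6)/1 = 257.4 mol.
Outlet amounts (n = n₀ + Σ ν·ξ):
  F: 867 − 1(280) = 587
  B: 0 + 1(280) − 1(257.4) = 22.6
  D: 0 + 1(257.4) = 257.4
Total out = 867 mol; y_D = 257.4 / 867 = 0.2969.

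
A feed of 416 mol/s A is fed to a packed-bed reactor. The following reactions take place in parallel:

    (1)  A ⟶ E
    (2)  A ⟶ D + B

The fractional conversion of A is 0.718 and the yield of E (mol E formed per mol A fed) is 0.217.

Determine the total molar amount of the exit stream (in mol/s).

Yield of E: 1ξ₁ / 416 = 0.217 → ξ₁ = 90.27 mol/s.
Conversion of A: 1ξ₁ + 1ξ₂ = 0.718 × 416 = 298.7 → ξ₂ = 208.4 mol/s.
Outlet amounts (n = n₀ + Σ ν·ξ):
  A: 416 − 1(90.27) − 1(208.4) = 117.3
  E: 0 + 1(90.27) = 90.27
  D: 0 + 1(208.4) = 208.4
  B: 0 + 1(208.4) = 208.4
Total out = 117.3 + 90.27 + 208.4 + 208.4 = 624.4 mol/s.

624 mol/s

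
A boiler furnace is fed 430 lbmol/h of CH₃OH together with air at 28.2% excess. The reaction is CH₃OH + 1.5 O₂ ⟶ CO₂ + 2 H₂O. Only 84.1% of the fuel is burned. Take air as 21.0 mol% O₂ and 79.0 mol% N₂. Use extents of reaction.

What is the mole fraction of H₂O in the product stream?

0.159

Stoichiometric O₂ = 1.5 × 430 = 645 lbmol/h; O₂ fed = 645 × 1.282 = 826.9 lbmol/h.
N₂ fed = 826.9 × 79/21 = 3111 lbmol/h.
Fuel reacted = 0.841 × 430 → ξ = 361.6 lbmol/h.
Outlet (n = n₀ + ν ξ):
  CH₃OH: 430 − 1(361.6) = 68.37
  O₂: 826.9 − 1.5(361.6) = 284.4
  N₂: 3111 (inert)
  CO₂: 0 + 1(361.6) = 361.6
  H₂O: 0 + 2(361.6) = 723.3
Total out = 4548 lbmol/h; y_H₂O = 723.3 / 4548 = 0.159.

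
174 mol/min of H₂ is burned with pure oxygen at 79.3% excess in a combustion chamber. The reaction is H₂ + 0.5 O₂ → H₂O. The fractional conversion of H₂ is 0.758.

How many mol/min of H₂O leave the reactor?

132 mol/min

Stoichiometric O₂ = 0.5 × 174 = 87 mol/min; O₂ fed = 87 × 1.793 = 156 mol/min.
Fuel reacted = 0.758 × 174 → ξ = 131.9 mol/min.
Outlet (n = n₀ + ν ξ):
  H₂: 174 − 1(131.9) = 42.11
  O₂: 156 − 0.5(131.9) = 90.04
  H₂O: 0 + 1(131.9) = 131.9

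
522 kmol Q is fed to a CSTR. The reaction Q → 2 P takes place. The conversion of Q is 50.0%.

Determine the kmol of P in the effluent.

Q reacted = 0.5 × 522 = 261 kmol; ν_Q = −1, so ξ = 261/1 = 261 kmol.
Outlet amounts (n = n₀ + ν ξ):
  Q: 522 − 1(261) = 261
  P: 0 + 2(261) = 522

522 kmol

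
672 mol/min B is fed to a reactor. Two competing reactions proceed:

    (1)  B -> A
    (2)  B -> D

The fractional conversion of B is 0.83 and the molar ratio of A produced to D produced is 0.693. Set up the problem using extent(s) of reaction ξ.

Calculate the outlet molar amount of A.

228 mol/min

Conversion of B: B consumed = 0.83 × 672 = 557.8 mol/min = 1ξ₁ + 1ξ₂.
Selectivity: 1ξ₁ / (1ξ₂) = 0.693 → ξ₁ = 0.693 ξ₂.
Substitute: (1·0.693 + 1) ξ₂ = 557.8 → ξ₂ = 329.5 mol/min, ξ₁ = 228.3 mol/min.
Outlet amounts (n = n₀ + Σ ν·ξ):
  B: 672 − 1(228.3) − 1(329.5) = 114.2
  A: 0 + 1(228.3) = 228.3
  D: 0 + 1(329.5) = 329.5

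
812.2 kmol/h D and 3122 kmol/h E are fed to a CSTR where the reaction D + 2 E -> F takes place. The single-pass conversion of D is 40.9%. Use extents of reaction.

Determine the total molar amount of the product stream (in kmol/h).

3270 kmol/h

D reacted = 0.409 × 812.2 = 332.2 kmol/h; ν_D = −1, so ξ = 332.2/1 = 332.2 kmol/h.
Outlet amounts (n = n₀ + ν ξ):
  D: 812.2 − 1(332.2) = 480
  E: 3122 − 2(332.2) = 2458
  F: 0 + 1(332.2) = 332.2
Total out = 480 + 2458 + 332.2 = 3270 kmol/h.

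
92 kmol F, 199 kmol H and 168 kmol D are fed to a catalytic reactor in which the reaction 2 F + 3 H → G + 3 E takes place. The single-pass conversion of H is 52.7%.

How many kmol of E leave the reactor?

105 kmol

H reacted = 0.527 × 199 = 104.9 kmol; ν_H = −3, so ξ = 104.9/3 = 34.96 kmol.
Outlet amounts (n = n₀ + ν ξ):
  F: 92 − 2(34.96) = 22.08
  H: 199 − 3(34.96) = 94.13
  G: 0 + 1(34.96) = 34.96
  E: 0 + 3(34.96) = 104.9
  D: 168 (inert)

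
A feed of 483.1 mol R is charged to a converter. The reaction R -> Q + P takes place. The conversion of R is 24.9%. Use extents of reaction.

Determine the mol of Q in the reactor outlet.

120 mol

R reacted = 0.249 × 483.1 = 120.3 mol; ν_R = −1, so ξ = 120.3/1 = 120.3 mol.
Outlet amounts (n = n₀ + ν ξ):
  R: 483.1 − 1(120.3) = 362.8
  Q: 0 + 1(120.3) = 120.3
  P: 0 + 1(120.3) = 120.3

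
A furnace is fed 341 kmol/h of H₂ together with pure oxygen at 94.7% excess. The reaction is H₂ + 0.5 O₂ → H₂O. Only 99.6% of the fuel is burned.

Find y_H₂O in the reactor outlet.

0.675

Stoichiometric O₂ = 0.5 × 341 = 170.5 kmol/h; O₂ fed = 170.5 × 1.947 = 332 kmol/h.
Fuel reacted = 0.996 × 341 → ξ = 339.6 kmol/h.
Outlet (n = n₀ + ν ξ):
  H₂: 341 − 1(339.6) = 1.364
  O₂: 332 − 0.5(339.6) = 162.1
  H₂O: 0 + 1(339.6) = 339.6
Total out = 503.1 kmol/h; y_H₂O = 339.6 / 503.1 = 0.675.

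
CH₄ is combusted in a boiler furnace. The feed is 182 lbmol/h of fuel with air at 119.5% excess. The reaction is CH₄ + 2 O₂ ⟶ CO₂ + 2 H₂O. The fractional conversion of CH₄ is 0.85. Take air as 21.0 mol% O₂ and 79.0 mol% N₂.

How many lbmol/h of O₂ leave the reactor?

Stoichiometric O₂ = 2 × 182 = 364 lbmol/h; O₂ fed = 364 × 2.195 = 799 lbmol/h.
N₂ fed = 799 × 79/21 = 3006 lbmol/h.
Fuel reacted = 0.85 × 182 → ξ = 154.7 lbmol/h.
Outlet (n = n₀ + ν ξ):
  CH₄: 182 − 1(154.7) = 27.3
  O₂: 799 − 2(154.7) = 489.6
  N₂: 3006 (inert)
  CO₂: 0 + 1(154.7) = 154.7
  H₂O: 0 + 2(154.7) = 309.4

490 lbmol/h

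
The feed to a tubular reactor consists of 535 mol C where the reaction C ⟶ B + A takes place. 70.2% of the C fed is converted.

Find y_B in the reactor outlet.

C reacted = 0.702 × 535 = 375.6 mol; ν_C = −1, so ξ = 375.6/1 = 375.6 mol.
Outlet amounts (n = n₀ + ν ξ):
  C: 535 − 1(375.6) = 159.4
  B: 0 + 1(375.6) = 375.6
  A: 0 + 1(375.6) = 375.6
Total out = 910.6 mol; y_B = 375.6 / 910.6 = 0.4125.

0.412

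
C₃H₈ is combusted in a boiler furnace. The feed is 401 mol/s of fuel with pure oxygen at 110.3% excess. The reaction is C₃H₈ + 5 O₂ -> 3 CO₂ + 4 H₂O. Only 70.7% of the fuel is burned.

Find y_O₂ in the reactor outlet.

Stoichiometric O₂ = 5 × 401 = 2005 mol/s; O₂ fed = 2005 × 2.103 = 4217 mol/s.
Fuel reacted = 0.707 × 401 → ξ = 283.5 mol/s.
Outlet (n = n₀ + ν ξ):
  C₃H₈: 401 − 1(283.5) = 117.5
  O₂: 4217 − 5(283.5) = 2799
  CO₂: 0 + 3(283.5) = 850.5
  H₂O: 0 + 4(283.5) = 1134
Total out = 4901 mol/s; y_O₂ = 2799 / 4901 = 0.5711.

0.571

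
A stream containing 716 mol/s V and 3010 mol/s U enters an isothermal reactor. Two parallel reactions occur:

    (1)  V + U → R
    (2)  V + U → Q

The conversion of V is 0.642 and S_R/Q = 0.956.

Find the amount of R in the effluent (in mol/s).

225 mol/s

Conversion of V: V consumed = 0.642 × 716 = 459.7 mol/s = 1ξ₁ + 1ξ₂.
Selectivity: 1ξ₁ / (1ξ₂) = 0.956 → ξ₁ = 0.956 ξ₂.
Substitute: (1·0.956 + 1) ξ₂ = 459.7 → ξ₂ = 235 mol/s, ξ₁ = 224.7 mol/s.
Outlet amounts (n = n₀ + Σ ν·ξ):
  V: 716 − 1(224.7) − 1(235) = 256.3
  U: 3010 − 1(224.7) − 1(235) = 2550
  R: 0 + 1(224.7) = 224.7
  Q: 0 + 1(235) = 235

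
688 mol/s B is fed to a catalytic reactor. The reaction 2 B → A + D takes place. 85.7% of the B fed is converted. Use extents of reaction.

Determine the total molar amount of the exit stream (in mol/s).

B reacted = 0.857 × 688 = 589.6 mol/s; ν_B = −2, so ξ = 589.6/2 = 294.8 mol/s.
Outlet amounts (n = n₀ + ν ξ):
  B: 688 − 2(294.8) = 98.38
  A: 0 + 1(294.8) = 294.8
  D: 0 + 1(294.8) = 294.8
Total out = 98.38 + 294.8 + 294.8 = 688 mol/s.

688 mol/s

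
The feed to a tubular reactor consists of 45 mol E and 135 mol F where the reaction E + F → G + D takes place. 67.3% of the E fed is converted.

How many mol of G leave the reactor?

E reacted = 0.673 × 45 = 30.29 mol; ν_E = −1, so ξ = 30.29/1 = 30.29 mol.
Outlet amounts (n = n₀ + ν ξ):
  E: 45 − 1(30.29) = 14.71
  F: 135 − 1(30.29) = 104.7
  G: 0 + 1(30.29) = 30.29
  D: 0 + 1(30.29) = 30.29

30.3 mol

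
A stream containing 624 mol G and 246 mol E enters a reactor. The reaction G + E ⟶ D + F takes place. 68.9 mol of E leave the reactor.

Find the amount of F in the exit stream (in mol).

177 mol

For E: n = n₀ − 1ξ → 68.9 = 246 − 1ξ, giving ξ = 177.1 mol.
Outlet amounts (n = n₀ + ν ξ):
  G: 624 − 1(177.1) = 446.9
  E: 246 − 1(177.1) = 68.9
  D: 0 + 1(177.1) = 177.1
  F: 0 + 1(177.1) = 177.1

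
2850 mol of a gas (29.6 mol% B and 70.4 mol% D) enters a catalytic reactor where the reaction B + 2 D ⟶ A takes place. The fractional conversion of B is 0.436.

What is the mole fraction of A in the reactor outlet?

B reacted = 0.436 × 843.6 = 367.8 mol; ν_B = −1, so ξ = 367.8/1 = 367.8 mol.
Outlet amounts (n = n₀ + ν ξ):
  B: 843.6 − 1(367.8) = 475.8
  D: 2006 − 2(367.8) = 1271
  A: 0 + 1(367.8) = 367.8
Total out = 2114 mol; y_A = 367.8 / 2114 = 0.174.

0.174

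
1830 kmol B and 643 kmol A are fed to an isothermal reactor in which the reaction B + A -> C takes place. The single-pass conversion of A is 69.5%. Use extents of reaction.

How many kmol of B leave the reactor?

A reacted = 0.695 × 643 = 446.9 kmol; ν_A = −1, so ξ = 446.9/1 = 446.9 kmol.
Outlet amounts (n = n₀ + ν ξ):
  B: 1830 − 1(446.9) = 1383
  A: 643 − 1(446.9) = 196.1
  C: 0 + 1(446.9) = 446.9

1380 kmol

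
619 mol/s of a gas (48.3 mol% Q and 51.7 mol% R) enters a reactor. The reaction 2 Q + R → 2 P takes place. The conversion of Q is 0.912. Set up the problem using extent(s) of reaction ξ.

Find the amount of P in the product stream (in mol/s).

273 mol/s

Q reacted = 0.912 × 299 = 272.7 mol/s; ν_Q = −2, so ξ = 272.7/2 = 136.3 mol/s.
Outlet amounts (n = n₀ + ν ξ):
  Q: 299 − 2(136.3) = 26.31
  R: 320 − 1(136.3) = 183.7
  P: 0 + 2(136.3) = 272.7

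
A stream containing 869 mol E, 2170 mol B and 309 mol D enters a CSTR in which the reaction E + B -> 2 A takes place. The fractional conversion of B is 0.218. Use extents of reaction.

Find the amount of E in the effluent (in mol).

396 mol

B reacted = 0.218 × 2170 = 473.1 mol; ν_B = −1, so ξ = 473.1/1 = 473.1 mol.
Outlet amounts (n = n₀ + ν ξ):
  E: 869 − 1(473.1) = 395.9
  B: 2170 − 1(473.1) = 1697
  A: 0 + 2(473.1) = 946.1
  D: 309 (inert)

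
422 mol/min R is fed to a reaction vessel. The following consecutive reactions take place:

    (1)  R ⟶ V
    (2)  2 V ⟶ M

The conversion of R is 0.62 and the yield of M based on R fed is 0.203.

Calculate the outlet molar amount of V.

Conversion of R: R consumed = 1ξ₁ = 0.62 × 422 → ξ₁ = 261.6 mol/min.
Yield of M: 1ξ₂ / 422 = 0.203 → ξ₂ = 85.67 mol/min.
Outlet amounts (n = n₀ + Σ ν·ξ):
  R: 422 − 1(261.6) = 160.4
  V: 0 + 1(261.6) − 2(85.67) = 90.31
  M: 0 + 1(85.67) = 85.67

90.3 mol/min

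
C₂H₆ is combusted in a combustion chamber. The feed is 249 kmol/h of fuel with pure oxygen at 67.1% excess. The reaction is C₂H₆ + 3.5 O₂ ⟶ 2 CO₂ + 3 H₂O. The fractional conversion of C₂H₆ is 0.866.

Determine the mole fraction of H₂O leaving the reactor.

Stoichiometric O₂ = 3.5 × 249 = 871.5 kmol/h; O₂ fed = 871.5 × 1.671 = 1456 kmol/h.
Fuel reacted = 0.866 × 249 → ξ = 215.6 kmol/h.
Outlet (n = n₀ + ν ξ):
  C₂H₆: 249 − 1(215.6) = 33.37
  O₂: 1456 − 3.5(215.6) = 701.6
  CO₂: 0 + 2(215.6) = 431.3
  H₂O: 0 + 3(215.6) = 646.9
Total out = 1813 kmol/h; y_H₂O = 646.9 / 1813 = 0.3568.

0.357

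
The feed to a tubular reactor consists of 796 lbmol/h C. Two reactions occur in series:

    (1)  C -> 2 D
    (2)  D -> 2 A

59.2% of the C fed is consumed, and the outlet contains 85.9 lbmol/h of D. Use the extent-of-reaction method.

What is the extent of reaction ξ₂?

ξ₂ = 857 lbmol/h

Conversion of C: C consumed = 1ξ₁ = 0.592 × 796 → ξ₁ = 471.2 lbmol/h.
D balance: n_D = 0 + 2ξ₁ − 1ξ₂ = 85.9 → ξ₂ = (2·471.2 − 85.9)/1 = 856.6 lbmol/h.
Outlet amounts (n = n₀ + Σ ν·ξ):
  C: 796 − 1(471.2) = 324.8
  D: 0 + 2(471.2) − 1(856.6) = 85.9
  A: 0 + 2(856.6) = 1713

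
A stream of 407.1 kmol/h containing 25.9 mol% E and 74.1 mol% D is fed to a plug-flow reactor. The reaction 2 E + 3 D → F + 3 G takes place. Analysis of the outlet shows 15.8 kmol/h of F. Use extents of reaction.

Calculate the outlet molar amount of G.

For F: n = n₀ + 1ξ → 15.8 = 0 + 1ξ, giving ξ = 15.8 kmol/h.
Outlet amounts (n = n₀ + ν ξ):
  E: 105.4 − 2(15.8) = 73.84
  D: 301.7 − 3(15.8) = 254.3
  F: 0 + 1(15.8) = 15.8
  G: 0 + 3(15.8) = 47.4

47.4 kmol/h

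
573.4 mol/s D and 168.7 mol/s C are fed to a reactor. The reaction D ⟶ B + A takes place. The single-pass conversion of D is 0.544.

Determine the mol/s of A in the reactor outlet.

D reacted = 0.544 × 573.4 = 311.9 mol/s; ν_D = −1, so ξ = 311.9/1 = 311.9 mol/s.
Outlet amounts (n = n₀ + ν ξ):
  D: 573.4 − 1(311.9) = 261.5
  B: 0 + 1(311.9) = 311.9
  A: 0 + 1(311.9) = 311.9
  C: 168.7 (inert)

312 mol/s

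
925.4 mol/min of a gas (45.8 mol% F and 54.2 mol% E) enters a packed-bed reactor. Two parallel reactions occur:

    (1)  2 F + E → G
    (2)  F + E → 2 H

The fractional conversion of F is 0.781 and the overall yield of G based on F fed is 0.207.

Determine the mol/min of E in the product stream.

258 mol/min

Yield of G: 1ξ₁ / 423.8 = 0.207 → ξ₁ = 87.73 mol/min.
Conversion of F: 2ξ₁ + 1ξ₂ = 0.781 × 423.8 = 331 → ξ₂ = 155.5 mol/min.
Outlet amounts (n = n₀ + Σ ν·ξ):
  F: 423.8 − 2(87.73) − 1(155.5) = 92.82
  E: 501.6 − 1(87.73) − 1(155.5) = 258.3
  G: 0 + 1(87.73) = 87.73
  H: 0 + 2(155.5) = 311.1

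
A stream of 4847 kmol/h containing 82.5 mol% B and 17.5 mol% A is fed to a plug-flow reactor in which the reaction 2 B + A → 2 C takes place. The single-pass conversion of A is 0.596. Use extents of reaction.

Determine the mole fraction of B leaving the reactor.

A reacted = 0.596 × 848.2 = 505.5 kmol/h; ν_A = −1, so ξ = 505.5/1 = 505.5 kmol/h.
Outlet amounts (n = n₀ + ν ξ):
  B: 3999 − 2(505.5) = 2988
  A: 848.2 − 1(505.5) = 342.7
  C: 0 + 2(505.5) = 1011
Total out = 4341 kmol/h; y_B = 2988 / 4341 = 0.6882.

0.688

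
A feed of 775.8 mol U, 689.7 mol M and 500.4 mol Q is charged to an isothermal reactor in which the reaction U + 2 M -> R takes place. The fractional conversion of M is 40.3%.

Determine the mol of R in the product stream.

139 mol

M reacted = 0.403 × 689.7 = 277.9 mol; ν_M = −2, so ξ = 277.9/2 = 139 mol.
Outlet amounts (n = n₀ + ν ξ):
  U: 775.8 − 1(139) = 636.8
  M: 689.7 − 2(139) = 411.8
  R: 0 + 1(139) = 139
  Q: 500.4 (inert)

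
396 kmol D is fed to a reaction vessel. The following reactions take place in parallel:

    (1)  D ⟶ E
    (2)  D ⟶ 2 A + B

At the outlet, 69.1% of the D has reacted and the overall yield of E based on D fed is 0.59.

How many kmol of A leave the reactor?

80 kmol

Yield of E: 1ξ₁ / 396 = 0.59 → ξ₁ = 233.6 kmol.
Conversion of D: 1ξ₁ + 1ξ₂ = 0.691 × 396 = 273.6 → ξ₂ = 40 kmol.
Outlet amounts (n = n₀ + Σ ν·ξ):
  D: 396 − 1(233.6) − 1(40) = 122.4
  E: 0 + 1(233.6) = 233.6
  A: 0 + 2(40) = 79.99
  B: 0 + 1(40) = 40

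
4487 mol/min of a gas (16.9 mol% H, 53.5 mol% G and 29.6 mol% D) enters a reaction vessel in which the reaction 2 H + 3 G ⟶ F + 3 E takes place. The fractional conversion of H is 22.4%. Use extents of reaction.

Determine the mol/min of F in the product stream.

84.9 mol/min

H reacted = 0.224 × 758.3 = 169.9 mol/min; ν_H = −2, so ξ = 169.9/2 = 84.93 mol/min.
Outlet amounts (n = n₀ + ν ξ):
  H: 758.3 − 2(84.93) = 588.4
  G: 2401 − 3(84.93) = 2146
  F: 0 + 1(84.93) = 84.93
  E: 0 + 3(84.93) = 254.8
  D: 1328 (inert)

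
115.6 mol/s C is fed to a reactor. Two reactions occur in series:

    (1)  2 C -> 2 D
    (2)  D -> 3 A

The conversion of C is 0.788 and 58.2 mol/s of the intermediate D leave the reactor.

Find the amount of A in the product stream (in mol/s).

98.7 mol/s

Conversion of C: C consumed = 2ξ₁ = 0.788 × 115.6 → ξ₁ = 45.55 mol/s.
D balance: n_D = 0 + 2ξ₁ − 1ξ₂ = 58.2 → ξ₂ = (2·45.55 − 58.2)/1 = 32.89 mol/s.
Outlet amounts (n = n₀ + Σ ν·ξ):
  C: 115.6 − 2(45.55) = 24.51
  D: 0 + 2(45.55) − 1(32.89) = 58.2
  A: 0 + 3(32.89) = 98.68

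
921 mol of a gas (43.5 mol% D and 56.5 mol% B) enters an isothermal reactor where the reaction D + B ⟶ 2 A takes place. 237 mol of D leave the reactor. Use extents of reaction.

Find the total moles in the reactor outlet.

921 mol

For D: n = n₀ − 1ξ → 237 = 400.6 − 1ξ, giving ξ = 163.6 mol.
Outlet amounts (n = n₀ + ν ξ):
  D: 400.6 − 1(163.6) = 237
  B: 520.4 − 1(163.6) = 356.7
  A: 0 + 2(163.6) = 327.3
Total out = 237 + 356.7 + 327.3 = 921 mol.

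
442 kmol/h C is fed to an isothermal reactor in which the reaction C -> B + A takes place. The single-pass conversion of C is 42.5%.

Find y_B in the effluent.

C reacted = 0.425 × 442 = 187.8 kmol/h; ν_C = −1, so ξ = 187.8/1 = 187.8 kmol/h.
Outlet amounts (n = n₀ + ν ξ):
  C: 442 − 1(187.8) = 254.2
  B: 0 + 1(187.8) = 187.8
  A: 0 + 1(187.8) = 187.8
Total out = 629.9 kmol/h; y_B = 187.8 / 629.9 = 0.2982.

0.298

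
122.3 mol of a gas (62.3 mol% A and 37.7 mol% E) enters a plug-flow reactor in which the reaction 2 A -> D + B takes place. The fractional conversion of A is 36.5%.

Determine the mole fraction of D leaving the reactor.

A reacted = 0.365 × 76.19 = 27.81 mol; ν_A = −2, so ξ = 27.81/2 = 13.91 mol.
Outlet amounts (n = n₀ + ν ξ):
  A: 76.19 − 2(13.91) = 48.38
  D: 0 + 1(13.91) = 13.91
  B: 0 + 1(13.91) = 13.91
  E: 46.11 (inert)
Total out = 122.3 mol; y_D = 13.91 / 122.3 = 0.1137.

0.114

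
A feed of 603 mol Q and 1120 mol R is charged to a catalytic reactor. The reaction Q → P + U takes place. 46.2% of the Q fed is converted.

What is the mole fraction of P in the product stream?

0.139

Q reacted = 0.462 × 603 = 278.6 mol; ν_Q = −1, so ξ = 278.6/1 = 278.6 mol.
Outlet amounts (n = n₀ + ν ξ):
  Q: 603 − 1(278.6) = 324.4
  P: 0 + 1(278.6) = 278.6
  U: 0 + 1(278.6) = 278.6
  R: 1120 (inert)
Total out = 2002 mol; y_P = 278.6 / 2002 = 0.1392.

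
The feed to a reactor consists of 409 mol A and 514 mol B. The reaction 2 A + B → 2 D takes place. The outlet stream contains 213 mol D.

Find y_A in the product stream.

0.24

For D: n = n₀ + 2ξ → 213 = 0 + 2ξ, giving ξ = 106.5 mol.
Outlet amounts (n = n₀ + ν ξ):
  A: 409 − 2(106.5) = 196
  B: 514 − 1(106.5) = 407.5
  D: 0 + 2(106.5) = 213
Total out = 816.5 mol; y_A = 196 / 816.5 = 0.24.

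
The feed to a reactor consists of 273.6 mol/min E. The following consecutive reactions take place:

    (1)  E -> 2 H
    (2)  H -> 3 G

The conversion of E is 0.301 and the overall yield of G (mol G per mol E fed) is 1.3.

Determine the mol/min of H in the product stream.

46.1 mol/min

Conversion of E: E consumed = 1ξ₁ = 0.301 × 273.6 → ξ₁ = 82.35 mol/min.
Yield of G: 3ξ₂ / 273.6 = 1.3 → ξ₂ = 118.6 mol/min.
Outlet amounts (n = n₀ + Σ ν·ξ):
  E: 273.6 − 1(82.35) = 191.2
  H: 0 + 2(82.35) − 1(118.6) = 46.15
  G: 0 + 3(118.6) = 355.7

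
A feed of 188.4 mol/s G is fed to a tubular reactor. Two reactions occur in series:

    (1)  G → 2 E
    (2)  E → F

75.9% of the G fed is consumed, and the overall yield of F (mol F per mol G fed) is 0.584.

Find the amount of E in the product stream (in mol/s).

176 mol/s

Conversion of G: G consumed = 1ξ₁ = 0.759 × 188.4 → ξ₁ = 143 mol/s.
Yield of F: 1ξ₂ / 188.4 = 0.584 → ξ₂ = 110 mol/s.
Outlet amounts (n = n₀ + Σ ν·ξ):
  G: 188.4 − 1(143) = 45.4
  E: 0 + 2(143) − 1(110) = 176
  F: 0 + 1(110) = 110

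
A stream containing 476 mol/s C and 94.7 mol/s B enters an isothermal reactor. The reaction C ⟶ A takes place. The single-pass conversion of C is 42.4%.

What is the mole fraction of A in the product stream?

0.354

C reacted = 0.424 × 476 = 201.8 mol/s; ν_C = −1, so ξ = 201.8/1 = 201.8 mol/s.
Outlet amounts (n = n₀ + ν ξ):
  C: 476 − 1(201.8) = 274.2
  A: 0 + 1(201.8) = 201.8
  B: 94.7 (inert)
Total out = 570.7 mol/s; y_A = 201.8 / 570.7 = 0.3536.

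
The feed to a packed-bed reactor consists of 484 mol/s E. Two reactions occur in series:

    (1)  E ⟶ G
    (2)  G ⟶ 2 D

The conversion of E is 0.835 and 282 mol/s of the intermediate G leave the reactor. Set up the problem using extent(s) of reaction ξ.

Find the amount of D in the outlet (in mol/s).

244 mol/s

Conversion of E: E consumed = 1ξ₁ = 0.835 × 484 → ξ₁ = 404.1 mol/s.
G balance: n_G = 0 + 1ξ₁ − 1ξ₂ = 282 → ξ₂ = (1·404.1 − 282)/1 = 122.1 mol/s.
Outlet amounts (n = n₀ + Σ ν·ξ):
  E: 484 − 1(404.1) = 79.86
  G: 0 + 1(404.1) − 1(122.1) = 282
  D: 0 + 2(122.1) = 244.3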